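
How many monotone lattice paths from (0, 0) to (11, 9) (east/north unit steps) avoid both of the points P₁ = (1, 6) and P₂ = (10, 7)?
Number of paths = 107824

Inclusion–exclusion. Total paths: C(20, 11) = 167960. Through P₁: C(7, 1)·C(13, 10) = 2002. Through P₂: C(17, 10)·C(3, 1) = 58344. Since P₁ is strictly southwest of P₂, a monotone path through both must visit P₁ then P₂; paths through both = C(7, 1)·C(10, 9)·C(3, 1) = 210. Avoid both = 167960 − 2002 − 58344 + 210 = 107824.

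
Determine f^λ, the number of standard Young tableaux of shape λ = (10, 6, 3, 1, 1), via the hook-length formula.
# SYT of shape (10, 6, 3, 1, 1) = 126977760

Hook-length formula: f^λ = n! / Π hook(c), product over all cells c of the Young diagram. For λ = (10, 6, 3, 1, 1), n = 21 boxes. Hook lengths by row (left-to-right, top-to-bottom): [14, 11, 10, 8, 7, 6, 4, 3, 2, 1]; [9, 6, 5, 3, 2, 1]; [5, 2, 1]; [2]; [1]. Product of hooks = 402361344000. So f^λ = 21! / 402361344000 = 51090942171709440000 / 402361344000 = 126977760.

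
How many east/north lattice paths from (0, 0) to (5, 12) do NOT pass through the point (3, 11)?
Number of paths = 5096

Total paths from (0, 0) to (5, 12): C(17, 5) = 6188. Paths through (3, 11): (paths (0, 0) → (3, 11)) × (paths (3, 11) → (5, 12)) = C(14, 3) · C(3, 2) = 364 · 3 = 1092. Avoidance count = 6188 − 1092 = 5096.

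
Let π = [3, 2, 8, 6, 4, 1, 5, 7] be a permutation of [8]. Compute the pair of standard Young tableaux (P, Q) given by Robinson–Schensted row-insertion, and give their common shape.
P = [1, 4, 5, 7] / [2, 6] / [3] / [8];  Q = [1, 3, 7, 8] / [2, 4] / [5] / [6];  common shape = (4, 2, 1, 1)

Row-insert the values π_1, π_2, … into P one at a time, bumping the leftmost entry strictly greater than the inserted value down to the next row. The recording tableau Q records, in position (i, j), the step at which that cell was added to P.
  Insert 3 (step 1): P = [3];  Q = [1]
  Insert 2 (step 2): P = [2] / [3];  Q = [1] / [2]
  Insert 8 (step 3): P = [2, 8] / [3];  Q = [1, 3] / [2]
  Insert 6 (step 4): P = [2, 6] / [3, 8];  Q = [1, 3] / [2, 4]
  Insert 4 (step 5): P = [2, 4] / [3, 6] / [8];  Q = [1, 3] / [2, 4] / [5]
  Insert 1 (step 6): P = [1, 4] / [2, 6] / [3] / [8];  Q = [1, 3] / [2, 4] / [5] / [6]
  Insert 5 (step 7): P = [1, 4, 5] / [2, 6] / [3] / [8];  Q = [1, 3, 7] / [2, 4] / [5] / [6]
  Insert 7 (step 8): P = [1, 4, 5, 7] / [2, 6] / [3] / [8];  Q = [1, 3, 7, 8] / [2, 4] / [5] / [6]
Final shape: (4, 2, 1, 1).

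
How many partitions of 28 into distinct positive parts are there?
q(28) = 222

A partition into distinct parts is a strictly decreasing sequence summing to n. The recurrence d(n, m) = d(n, m−1) + d(n−m, m−1) (use part m at most once) with q(n) = d(n, n) gives q(28) = 222. (Euler's theorem: # distinct-part partitions = # odd-part partitions.)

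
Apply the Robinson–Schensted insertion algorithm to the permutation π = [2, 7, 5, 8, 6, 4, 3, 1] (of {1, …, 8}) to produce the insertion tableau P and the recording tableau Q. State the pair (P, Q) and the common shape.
P = [1, 3, 6] / [2, 8] / [4] / [5] / [7];  Q = [1, 2, 4] / [3, 5] / [6] / [7] / [8];  common shape = (3, 2, 1, 1, 1)

Row-insert the values π_1, π_2, … into P one at a time, bumping the leftmost entry strictly greater than the inserted value down to the next row. The recording tableau Q records, in position (i, j), the step at which that cell was added to P.
  Insert 2 (step 1): P = [2];  Q = [1]
  Insert 7 (step 2): P = [2, 7];  Q = [1, 2]
  Insert 5 (step 3): P = [2, 5] / [7];  Q = [1, 2] / [3]
  Insert 8 (step 4): P = [2, 5, 8] / [7];  Q = [1, 2, 4] / [3]
  Insert 6 (step 5): P = [2, 5, 6] / [7, 8];  Q = [1, 2, 4] / [3, 5]
  Insert 4 (step 6): P = [2, 4, 6] / [5, 8] / [7];  Q = [1, 2, 4] / [3, 5] / [6]
  Insert 3 (step 7): P = [2, 3, 6] / [4, 8] / [5] / [7];  Q = [1, 2, 4] / [3, 5] / [6] / [7]
  Insert 1 (step 8): P = [1, 3, 6] / [2, 8] / [4] / [5] / [7];  Q = [1, 2, 4] / [3, 5] / [6] / [7] / [8]
Final shape: (3, 2, 1, 1, 1).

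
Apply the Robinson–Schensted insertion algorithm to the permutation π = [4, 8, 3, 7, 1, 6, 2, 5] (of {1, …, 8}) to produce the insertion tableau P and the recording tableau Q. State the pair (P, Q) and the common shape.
P = [1, 2, 5] / [3, 6] / [4, 7] / [8];  Q = [1, 2, 8] / [3, 4] / [5, 6] / [7];  common shape = (3, 2, 2, 1)

Row-insert the values π_1, π_2, … into P one at a time, bumping the leftmost entry strictly greater than the inserted value down to the next row. The recording tableau Q records, in position (i, j), the step at which that cell was added to P.
  Insert 4 (step 1): P = [4];  Q = [1]
  Insert 8 (step 2): P = [4, 8];  Q = [1, 2]
  Insert 3 (step 3): P = [3, 8] / [4];  Q = [1, 2] / [3]
  Insert 7 (step 4): P = [3, 7] / [4, 8];  Q = [1, 2] / [3, 4]
  Insert 1 (step 5): P = [1, 7] / [3, 8] / [4];  Q = [1, 2] / [3, 4] / [5]
  Insert 6 (step 6): P = [1, 6] / [3, 7] / [4, 8];  Q = [1, 2] / [3, 4] / [5, 6]
  Insert 2 (step 7): P = [1, 2] / [3, 6] / [4, 7] / [8];  Q = [1, 2] / [3, 4] / [5, 6] / [7]
  Insert 5 (step 8): P = [1, 2, 5] / [3, 6] / [4, 7] / [8];  Q = [1, 2, 8] / [3, 4] / [5, 6] / [7]
Final shape: (3, 2, 2, 1).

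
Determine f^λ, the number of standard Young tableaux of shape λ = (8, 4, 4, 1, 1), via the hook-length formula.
# SYT of shape (8, 4, 4, 1, 1) = 3646500

Hook-length formula: f^λ = n! / Π hook(c), product over all cells c of the Young diagram. For λ = (8, 4, 4, 1, 1), n = 18 boxes. Hook lengths by row (left-to-right, top-to-bottom): [12, 9, 8, 7, 4, 3, 2, 1]; [7, 4, 3, 2]; [6, 3, 2, 1]; [2]; [1]. Product of hooks = 1755758592. So f^λ = 18! / 1755758592 = 6402373705728000 / 1755758592 = 3646500.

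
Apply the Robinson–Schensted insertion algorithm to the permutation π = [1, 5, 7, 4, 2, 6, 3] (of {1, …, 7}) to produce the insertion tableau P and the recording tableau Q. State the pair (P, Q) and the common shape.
P = [1, 2, 3] / [4, 6] / [5, 7];  Q = [1, 2, 3] / [4, 6] / [5, 7];  common shape = (3, 2, 2)

Row-insert the values π_1, π_2, … into P one at a time, bumping the leftmost entry strictly greater than the inserted value down to the next row. The recording tableau Q records, in position (i, j), the step at which that cell was added to P.
  Insert 1 (step 1): P = [1];  Q = [1]
  Insert 5 (step 2): P = [1, 5];  Q = [1, 2]
  Insert 7 (step 3): P = [1, 5, 7];  Q = [1, 2, 3]
  Insert 4 (step 4): P = [1, 4, 7] / [5];  Q = [1, 2, 3] / [4]
  Insert 2 (step 5): P = [1, 2, 7] / [4] / [5];  Q = [1, 2, 3] / [4] / [5]
  Insert 6 (step 6): P = [1, 2, 6] / [4, 7] / [5];  Q = [1, 2, 3] / [4, 6] / [5]
  Insert 3 (step 7): P = [1, 2, 3] / [4, 6] / [5, 7];  Q = [1, 2, 3] / [4, 6] / [5, 7]
Final shape: (3, 2, 2).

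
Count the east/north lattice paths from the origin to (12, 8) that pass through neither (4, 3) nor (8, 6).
Number of paths = 54255

Inclusion–exclusion. Total paths: C(20, 12) = 125970. Through P₁: C(7, 4)·C(13, 8) = 45045. Through P₂: C(14, 8)·C(6, 4) = 45045. Since P₁ is strictly southwest of P₂, a monotone path through both must visit P₁ then P₂; paths through both = C(7, 4)·C(7, 4)·C(6, 4) = 18375. Avoid both = 125970 − 45045 − 45045 + 18375 = 54255.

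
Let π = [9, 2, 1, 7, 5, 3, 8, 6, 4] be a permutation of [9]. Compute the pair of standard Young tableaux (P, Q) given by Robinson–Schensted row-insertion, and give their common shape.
P = [1, 3, 4] / [2, 5, 6] / [7, 8] / [9];  Q = [1, 4, 7] / [2, 5, 8] / [3, 9] / [6];  common shape = (3, 3, 2, 1)

Row-insert the values π_1, π_2, … into P one at a time, bumping the leftmost entry strictly greater than the inserted value down to the next row. The recording tableau Q records, in position (i, j), the step at which that cell was added to P.
  Insert 9 (step 1): P = [9];  Q = [1]
  Insert 2 (step 2): P = [2] / [9];  Q = [1] / [2]
  Insert 1 (step 3): P = [1] / [2] / [9];  Q = [1] / [2] / [3]
  Insert 7 (step 4): P = [1, 7] / [2] / [9];  Q = [1, 4] / [2] / [3]
  Insert 5 (step 5): P = [1, 5] / [2, 7] / [9];  Q = [1, 4] / [2, 5] / [3]
  Insert 3 (step 6): P = [1, 3] / [2, 5] / [7] / [9];  Q = [1, 4] / [2, 5] / [3] / [6]
  Insert 8 (step 7): P = [1, 3, 8] / [2, 5] / [7] / [9];  Q = [1, 4, 7] / [2, 5] / [3] / [6]
  Insert 6 (step 8): P = [1, 3, 6] / [2, 5, 8] / [7] / [9];  Q = [1, 4, 7] / [2, 5, 8] / [3] / [6]
  Insert 4 (step 9): P = [1, 3, 4] / [2, 5, 6] / [7, 8] / [9];  Q = [1, 4, 7] / [2, 5, 8] / [3, 9] / [6]
Final shape: (3, 3, 2, 1).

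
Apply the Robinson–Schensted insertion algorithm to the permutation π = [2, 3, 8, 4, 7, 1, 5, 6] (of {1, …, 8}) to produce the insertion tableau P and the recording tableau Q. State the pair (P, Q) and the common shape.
P = [1, 3, 4, 5, 6] / [2, 7] / [8];  Q = [1, 2, 3, 5, 8] / [4, 7] / [6];  common shape = (5, 2, 1)

Row-insert the values π_1, π_2, … into P one at a time, bumping the leftmost entry strictly greater than the inserted value down to the next row. The recording tableau Q records, in position (i, j), the step at which that cell was added to P.
  Insert 2 (step 1): P = [2];  Q = [1]
  Insert 3 (step 2): P = [2, 3];  Q = [1, 2]
  Insert 8 (step 3): P = [2, 3, 8];  Q = [1, 2, 3]
  Insert 4 (step 4): P = [2, 3, 4] / [8];  Q = [1, 2, 3] / [4]
  Insert 7 (step 5): P = [2, 3, 4, 7] / [8];  Q = [1, 2, 3, 5] / [4]
  Insert 1 (step 6): P = [1, 3, 4, 7] / [2] / [8];  Q = [1, 2, 3, 5] / [4] / [6]
  Insert 5 (step 7): P = [1, 3, 4, 5] / [2, 7] / [8];  Q = [1, 2, 3, 5] / [4, 7] / [6]
  Insert 6 (step 8): P = [1, 3, 4, 5, 6] / [2, 7] / [8];  Q = [1, 2, 3, 5, 8] / [4, 7] / [6]
Final shape: (5, 2, 1).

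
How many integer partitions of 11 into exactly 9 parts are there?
p(11, 9 parts) = 2

Partitions of n into exactly k parts ↔ partitions of n − k into at most k parts (subtract 1 from each part). For n = 11, k = 9, the partitions are: 3+1+1+1+1+1+1+1+1, 2+2+1+1+1+1+1+1+1. Count = 2.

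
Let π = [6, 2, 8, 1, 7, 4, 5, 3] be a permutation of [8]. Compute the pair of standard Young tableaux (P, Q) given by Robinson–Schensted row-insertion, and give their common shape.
P = [1, 3, 5] / [2, 4] / [6, 7] / [8];  Q = [1, 3, 7] / [2, 5] / [4, 6] / [8];  common shape = (3, 2, 2, 1)

Row-insert the values π_1, π_2, … into P one at a time, bumping the leftmost entry strictly greater than the inserted value down to the next row. The recording tableau Q records, in position (i, j), the step at which that cell was added to P.
  Insert 6 (step 1): P = [6];  Q = [1]
  Insert 2 (step 2): P = [2] / [6];  Q = [1] / [2]
  Insert 8 (step 3): P = [2, 8] / [6];  Q = [1, 3] / [2]
  Insert 1 (step 4): P = [1, 8] / [2] / [6];  Q = [1, 3] / [2] / [4]
  Insert 7 (step 5): P = [1, 7] / [2, 8] / [6];  Q = [1, 3] / [2, 5] / [4]
  Insert 4 (step 6): P = [1, 4] / [2, 7] / [6, 8];  Q = [1, 3] / [2, 5] / [4, 6]
  Insert 5 (step 7): P = [1, 4, 5] / [2, 7] / [6, 8];  Q = [1, 3, 7] / [2, 5] / [4, 6]
  Insert 3 (step 8): P = [1, 3, 5] / [2, 4] / [6, 7] / [8];  Q = [1, 3, 7] / [2, 5] / [4, 6] / [8]
Final shape: (3, 2, 2, 1).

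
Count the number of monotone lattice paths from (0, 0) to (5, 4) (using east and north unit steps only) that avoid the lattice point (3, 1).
Number of paths = 86

Total paths from (0, 0) to (5, 4): C(9, 5) = 126. Paths through (3, 1): (paths (0, 0) → (3, 1)) × (paths (3, 1) → (5, 4)) = C(4, 3) · C(5, 2) = 4 · 10 = 40. Avoidance count = 126 − 40 = 86.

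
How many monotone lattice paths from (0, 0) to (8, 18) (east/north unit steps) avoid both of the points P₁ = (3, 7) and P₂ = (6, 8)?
Number of paths = 871597

Inclusion–exclusion. Total paths: C(26, 8) = 1562275. Through P₁: C(10, 3)·C(16, 5) = 524160. Through P₂: C(14, 6)·C(12, 2) = 198198. Since P₁ is strictly southwest of P₂, a monotone path through both must visit P₁ then P₂; paths through both = C(10, 3)·C(4, 3)·C(12, 2) = 31680. Avoid both = 1562275 − 524160 − 198198 + 31680 = 871597.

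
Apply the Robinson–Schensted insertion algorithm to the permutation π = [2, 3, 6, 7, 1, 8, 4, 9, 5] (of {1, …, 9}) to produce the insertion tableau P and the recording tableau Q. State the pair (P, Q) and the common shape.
P = [1, 3, 4, 5, 8, 9] / [2, 6, 7];  Q = [1, 2, 3, 4, 6, 8] / [5, 7, 9];  common shape = (6, 3)

Row-insert the values π_1, π_2, … into P one at a time, bumping the leftmost entry strictly greater than the inserted value down to the next row. The recording tableau Q records, in position (i, j), the step at which that cell was added to P.
  Insert 2 (step 1): P = [2];  Q = [1]
  Insert 3 (step 2): P = [2, 3];  Q = [1, 2]
  Insert 6 (step 3): P = [2, 3, 6];  Q = [1, 2, 3]
  Insert 7 (step 4): P = [2, 3, 6, 7];  Q = [1, 2, 3, 4]
  Insert 1 (step 5): P = [1, 3, 6, 7] / [2];  Q = [1, 2, 3, 4] / [5]
  Insert 8 (step 6): P = [1, 3, 6, 7, 8] / [2];  Q = [1, 2, 3, 4, 6] / [5]
  Insert 4 (step 7): P = [1, 3, 4, 7, 8] / [2, 6];  Q = [1, 2, 3, 4, 6] / [5, 7]
  Insert 9 (step 8): P = [1, 3, 4, 7, 8, 9] / [2, 6];  Q = [1, 2, 3, 4, 6, 8] / [5, 7]
  Insert 5 (step 9): P = [1, 3, 4, 5, 8, 9] / [2, 6, 7];  Q = [1, 2, 3, 4, 6, 8] / [5, 7, 9]
Final shape: (6, 3).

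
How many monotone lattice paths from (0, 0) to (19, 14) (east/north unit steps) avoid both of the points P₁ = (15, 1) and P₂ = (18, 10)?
Number of paths = 753173170

Inclusion–exclusion. Total paths: C(33, 19) = 818809200. Through P₁: C(16, 15)·C(17, 4) = 38080. Through P₂: C(28, 18)·C(5, 1) = 65615550. Since P₁ is strictly southwest of P₂, a monotone path through both must visit P₁ then P₂; paths through both = C(16, 15)·C(12, 3)·C(5, 1) = 17600. Avoid both = 818809200 − 38080 − 65615550 + 17600 = 753173170.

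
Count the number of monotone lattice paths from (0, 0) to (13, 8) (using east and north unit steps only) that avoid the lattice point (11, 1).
Number of paths = 203058

Total paths from (0, 0) to (13, 8): C(21, 13) = 203490. Paths through (11, 1): (paths (0, 0) → (11, 1)) × (paths (11, 1) → (13, 8)) = C(12, 11) · C(9, 2) = 12 · 36 = 432. Avoidance count = 203490 − 432 = 203058.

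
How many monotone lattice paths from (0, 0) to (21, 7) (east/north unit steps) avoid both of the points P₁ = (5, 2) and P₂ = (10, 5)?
Number of paths = 614205

Inclusion–exclusion. Total paths: C(28, 21) = 1184040. Through P₁: C(7, 5)·C(21, 16) = 427329. Through P₂: C(15, 10)·C(13, 11) = 234234. Since P₁ is strictly southwest of P₂, a monotone path through both must visit P₁ then P₂; paths through both = C(7, 5)·C(8, 5)·C(13, 11) = 91728. Avoid both = 1184040 − 427329 − 234234 + 91728 = 614205.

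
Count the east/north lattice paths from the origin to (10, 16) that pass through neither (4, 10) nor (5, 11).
Number of paths = 3790579

Inclusion–exclusion. Total paths: C(26, 10) = 5311735. Through P₁: C(14, 4)·C(12, 6) = 924924. Through P₂: C(16, 5)·C(10, 5) = 1100736. Since P₁ is strictly southwest of P₂, a monotone path through both must visit P₁ then P₂; paths through both = C(14, 4)·C(2, 1)·C(10, 5) = 504504. Avoid both = 5311735 − 924924 − 1100736 + 504504 = 3790579.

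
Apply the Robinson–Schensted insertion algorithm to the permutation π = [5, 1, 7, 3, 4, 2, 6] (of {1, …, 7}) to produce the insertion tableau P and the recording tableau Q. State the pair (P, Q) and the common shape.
P = [1, 2, 4, 6] / [3, 7] / [5];  Q = [1, 3, 5, 7] / [2, 4] / [6];  common shape = (4, 2, 1)

Row-insert the values π_1, π_2, … into P one at a time, bumping the leftmost entry strictly greater than the inserted value down to the next row. The recording tableau Q records, in position (i, j), the step at which that cell was added to P.
  Insert 5 (step 1): P = [5];  Q = [1]
  Insert 1 (step 2): P = [1] / [5];  Q = [1] / [2]
  Insert 7 (step 3): P = [1, 7] / [5];  Q = [1, 3] / [2]
  Insert 3 (step 4): P = [1, 3] / [5, 7];  Q = [1, 3] / [2, 4]
  Insert 4 (step 5): P = [1, 3, 4] / [5, 7];  Q = [1, 3, 5] / [2, 4]
  Insert 2 (step 6): P = [1, 2, 4] / [3, 7] / [5];  Q = [1, 3, 5] / [2, 4] / [6]
  Insert 6 (step 7): P = [1, 2, 4, 6] / [3, 7] / [5];  Q = [1, 3, 5, 7] / [2, 4] / [6]
Final shape: (4, 2, 1).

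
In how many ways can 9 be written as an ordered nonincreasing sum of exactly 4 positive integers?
p(9, 4 parts) = 6

Partitions of n into exactly k parts ↔ partitions of n − k into at most k parts (subtract 1 from each part). For n = 9, k = 4, the partitions are: 6+1+1+1, 5+2+1+1, 4+3+1+1, 4+2+2+1, 3+3+2+1, 3+2+2+2. Count = 6.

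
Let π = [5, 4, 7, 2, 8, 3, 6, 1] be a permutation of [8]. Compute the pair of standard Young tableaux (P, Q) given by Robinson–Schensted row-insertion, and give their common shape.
P = [1, 3, 6] / [2, 7, 8] / [4] / [5];  Q = [1, 3, 5] / [2, 6, 7] / [4] / [8];  common shape = (3, 3, 1, 1)

Row-insert the values π_1, π_2, … into P one at a time, bumping the leftmost entry strictly greater than the inserted value down to the next row. The recording tableau Q records, in position (i, j), the step at which that cell was added to P.
  Insert 5 (step 1): P = [5];  Q = [1]
  Insert 4 (step 2): P = [4] / [5];  Q = [1] / [2]
  Insert 7 (step 3): P = [4, 7] / [5];  Q = [1, 3] / [2]
  Insert 2 (step 4): P = [2, 7] / [4] / [5];  Q = [1, 3] / [2] / [4]
  Insert 8 (step 5): P = [2, 7, 8] / [4] / [5];  Q = [1, 3, 5] / [2] / [4]
  Insert 3 (step 6): P = [2, 3, 8] / [4, 7] / [5];  Q = [1, 3, 5] / [2, 6] / [4]
  Insert 6 (step 7): P = [2, 3, 6] / [4, 7, 8] / [5];  Q = [1, 3, 5] / [2, 6, 7] / [4]
  Insert 1 (step 8): P = [1, 3, 6] / [2, 7, 8] / [4] / [5];  Q = [1, 3, 5] / [2, 6, 7] / [4] / [8]
Final shape: (3, 3, 1, 1).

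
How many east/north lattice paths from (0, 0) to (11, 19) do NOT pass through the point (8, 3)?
Number of paths = 54467415

Total paths from (0, 0) to (11, 19): C(30, 11) = 54627300. Paths through (8, 3): (paths (0, 0) → (8, 3)) × (paths (8, 3) → (11, 19)) = C(11, 8) · C(19, 3) = 165 · 969 = 159885. Avoidance count = 54627300 − 159885 = 54467415.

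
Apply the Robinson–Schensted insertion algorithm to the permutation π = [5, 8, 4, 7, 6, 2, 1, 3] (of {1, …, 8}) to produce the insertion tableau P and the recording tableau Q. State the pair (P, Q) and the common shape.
P = [1, 3] / [2, 6] / [4, 7] / [5] / [8];  Q = [1, 2] / [3, 4] / [5, 8] / [6] / [7];  common shape = (2, 2, 2, 1, 1)

Row-insert the values π_1, π_2, … into P one at a time, bumping the leftmost entry strictly greater than the inserted value down to the next row. The recording tableau Q records, in position (i, j), the step at which that cell was added to P.
  Insert 5 (step 1): P = [5];  Q = [1]
  Insert 8 (step 2): P = [5, 8];  Q = [1, 2]
  Insert 4 (step 3): P = [4, 8] / [5];  Q = [1, 2] / [3]
  Insert 7 (step 4): P = [4, 7] / [5, 8];  Q = [1, 2] / [3, 4]
  Insert 6 (step 5): P = [4, 6] / [5, 7] / [8];  Q = [1, 2] / [3, 4] / [5]
  Insert 2 (step 6): P = [2, 6] / [4, 7] / [5] / [8];  Q = [1, 2] / [3, 4] / [5] / [6]
  Insert 1 (step 7): P = [1, 6] / [2, 7] / [4] / [5] / [8];  Q = [1, 2] / [3, 4] / [5] / [6] / [7]
  Insert 3 (step 8): P = [1, 3] / [2, 6] / [4, 7] / [5] / [8];  Q = [1, 2] / [3, 4] / [5, 8] / [6] / [7]
Final shape: (2, 2, 2, 1, 1).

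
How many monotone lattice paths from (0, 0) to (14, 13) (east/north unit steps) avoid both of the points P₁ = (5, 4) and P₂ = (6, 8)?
Number of paths = 10878129

Inclusion–exclusion. Total paths: C(27, 14) = 20058300. Through P₁: C(9, 5)·C(18, 9) = 6126120. Through P₂: C(14, 6)·C(13, 8) = 3864861. Since P₁ is strictly southwest of P₂, a monotone path through both must visit P₁ then P₂; paths through both = C(9, 5)·C(5, 1)·C(13, 8) = 810810. Avoid both = 20058300 − 6126120 − 3864861 + 810810 = 10878129.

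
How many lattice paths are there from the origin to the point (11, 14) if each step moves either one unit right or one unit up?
Number of paths = 4457400

A monotone lattice path from (0, 0) to (11, 14) consists of 11 east steps and 14 north steps in some order, so it is determined by which 11 of the 25 steps are east. The count is C(25, 11) = 4457400.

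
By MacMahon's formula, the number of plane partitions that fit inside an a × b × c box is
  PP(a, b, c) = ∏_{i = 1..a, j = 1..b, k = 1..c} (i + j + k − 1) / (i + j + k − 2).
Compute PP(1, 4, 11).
PP(1, 4, 11) = 1365

Evaluate the triple product over i = 1..1, j = 1..4, k = 1..11. The factors are (2/1) · (3/2) · (4/3) · (5/4) · (6/5) · (7/6) · (8/7) · (9/8) · … (44 factors total). The numerators and denominators telescope so the product is an integer; carrying out the multiplication exactly gives PP(1, 4, 11) = 1365.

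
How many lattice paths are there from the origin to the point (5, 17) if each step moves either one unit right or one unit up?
Number of paths = 26334

A monotone lattice path from (0, 0) to (5, 17) consists of 5 east steps and 17 north steps in some order, so it is determined by which 5 of the 22 steps are east. The count is C(22, 5) = 26334.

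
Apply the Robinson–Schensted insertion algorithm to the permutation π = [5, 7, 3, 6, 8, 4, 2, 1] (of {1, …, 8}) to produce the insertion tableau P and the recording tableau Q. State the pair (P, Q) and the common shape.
P = [1, 4, 8] / [2, 6] / [3] / [5] / [7];  Q = [1, 2, 5] / [3, 4] / [6] / [7] / [8];  common shape = (3, 2, 1, 1, 1)

Row-insert the values π_1, π_2, … into P one at a time, bumping the leftmost entry strictly greater than the inserted value down to the next row. The recording tableau Q records, in position (i, j), the step at which that cell was added to P.
  Insert 5 (step 1): P = [5];  Q = [1]
  Insert 7 (step 2): P = [5, 7];  Q = [1, 2]
  Insert 3 (step 3): P = [3, 7] / [5];  Q = [1, 2] / [3]
  Insert 6 (step 4): P = [3, 6] / [5, 7];  Q = [1, 2] / [3, 4]
  Insert 8 (step 5): P = [3, 6, 8] / [5, 7];  Q = [1, 2, 5] / [3, 4]
  Insert 4 (step 6): P = [3, 4, 8] / [5, 6] / [7];  Q = [1, 2, 5] / [3, 4] / [6]
  Insert 2 (step 7): P = [2, 4, 8] / [3, 6] / [5] / [7];  Q = [1, 2, 5] / [3, 4] / [6] / [7]
  Insert 1 (step 8): P = [1, 4, 8] / [2, 6] / [3] / [5] / [7];  Q = [1, 2, 5] / [3, 4] / [6] / [7] / [8]
Final shape: (3, 2, 1, 1, 1).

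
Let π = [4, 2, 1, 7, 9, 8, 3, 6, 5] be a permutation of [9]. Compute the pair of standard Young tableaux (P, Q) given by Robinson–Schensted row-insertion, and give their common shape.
P = [1, 3, 5] / [2, 6, 8] / [4, 7] / [9];  Q = [1, 4, 5] / [2, 6, 8] / [3, 7] / [9];  common shape = (3, 3, 2, 1)

Row-insert the values π_1, π_2, … into P one at a time, bumping the leftmost entry strictly greater than the inserted value down to the next row. The recording tableau Q records, in position (i, j), the step at which that cell was added to P.
  Insert 4 (step 1): P = [4];  Q = [1]
  Insert 2 (step 2): P = [2] / [4];  Q = [1] / [2]
  Insert 1 (step 3): P = [1] / [2] / [4];  Q = [1] / [2] / [3]
  Insert 7 (step 4): P = [1, 7] / [2] / [4];  Q = [1, 4] / [2] / [3]
  Insert 9 (step 5): P = [1, 7, 9] / [2] / [4];  Q = [1, 4, 5] / [2] / [3]
  Insert 8 (step 6): P = [1, 7, 8] / [2, 9] / [4];  Q = [1, 4, 5] / [2, 6] / [3]
  Insert 3 (step 7): P = [1, 3, 8] / [2, 7] / [4, 9];  Q = [1, 4, 5] / [2, 6] / [3, 7]
  Insert 6 (step 8): P = [1, 3, 6] / [2, 7, 8] / [4, 9];  Q = [1, 4, 5] / [2, 6, 8] / [3, 7]
  Insert 5 (step 9): P = [1, 3, 5] / [2, 6, 8] / [4, 7] / [9];  Q = [1, 4, 5] / [2, 6, 8] / [3, 7] / [9]
Final shape: (3, 3, 2, 1).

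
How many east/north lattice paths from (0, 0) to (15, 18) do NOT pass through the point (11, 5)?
Number of paths = 1026762480

Total paths from (0, 0) to (15, 18): C(33, 15) = 1037158320. Paths through (11, 5): (paths (0, 0) → (11, 5)) × (paths (11, 5) → (15, 18)) = C(16, 11) · C(17, 4) = 4368 · 2380 = 10395840. Avoidance count = 1037158320 − 10395840 = 1026762480.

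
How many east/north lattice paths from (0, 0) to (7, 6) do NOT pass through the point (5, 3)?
Number of paths = 1156

Total paths from (0, 0) to (7, 6): C(13, 7) = 1716. Paths through (5, 3): (paths (0, 0) → (5, 3)) × (paths (5, 3) → (7, 6)) = C(8, 5) · C(5, 2) = 56 · 10 = 560. Avoidance count = 1716 − 560 = 1156.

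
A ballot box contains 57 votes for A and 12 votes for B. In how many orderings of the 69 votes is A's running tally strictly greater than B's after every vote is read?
Strict-lead orderings = 5748967596840

Total orderings of the 69 votes with 57 for A: C(69, 57) = 8815083648488. By the Bertrand ballot formula (Cycle Lemma / reflection principle), the number of orderings in which A is strictly ahead of B throughout is (p − q)/(p + q) · C(p + q, p) = (57 − 12)/(57 + 12) · 8815083648488 = 5748967596840.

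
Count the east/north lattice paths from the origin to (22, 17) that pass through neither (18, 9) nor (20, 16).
Number of paths = 27283700205

Inclusion–exclusion. Total paths: C(39, 22) = 51021117810. Through P₁: C(27, 18)·C(12, 4) = 2319978375. Through P₂: C(36, 20)·C(3, 2) = 21923616330. Since P₁ is strictly southwest of P₂, a monotone path through both must visit P₁ then P₂; paths through both = C(27, 18)·C(9, 2)·C(3, 2) = 506177100. Avoid both = 51021117810 − 2319978375 − 21923616330 + 506177100 = 27283700205.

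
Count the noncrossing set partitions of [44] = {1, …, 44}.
C_44 = 583300119592996693088040

These noncrossing partitions are counted by the Catalan number C_n = (1/(n + 1)) · C(2n, n). For n = 44: C_44 = (1/45) · C(88, 44) = 26248505381684851188961800/45 = 583300119592996693088040.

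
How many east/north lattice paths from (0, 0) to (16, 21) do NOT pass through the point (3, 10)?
Number of paths = 12161877486

Total paths from (0, 0) to (16, 21): C(37, 16) = 12875774670. Paths through (3, 10): (paths (0, 0) → (3, 10)) × (paths (3, 10) → (16, 21)) = C(13, 3) · C(24, 13) = 286 · 2496144 = 713897184. Avoidance count = 12875774670 − 713897184 = 12161877486.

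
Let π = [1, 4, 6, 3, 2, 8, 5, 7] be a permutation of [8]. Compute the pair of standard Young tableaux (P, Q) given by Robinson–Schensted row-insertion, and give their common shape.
P = [1, 2, 5, 7] / [3, 6, 8] / [4];  Q = [1, 2, 3, 6] / [4, 7, 8] / [5];  common shape = (4, 3, 1)

Row-insert the values π_1, π_2, … into P one at a time, bumping the leftmost entry strictly greater than the inserted value down to the next row. The recording tableau Q records, in position (i, j), the step at which that cell was added to P.
  Insert 1 (step 1): P = [1];  Q = [1]
  Insert 4 (step 2): P = [1, 4];  Q = [1, 2]
  Insert 6 (step 3): P = [1, 4, 6];  Q = [1, 2, 3]
  Insert 3 (step 4): P = [1, 3, 6] / [4];  Q = [1, 2, 3] / [4]
  Insert 2 (step 5): P = [1, 2, 6] / [3] / [4];  Q = [1, 2, 3] / [4] / [5]
  Insert 8 (step 6): P = [1, 2, 6, 8] / [3] / [4];  Q = [1, 2, 3, 6] / [4] / [5]
  Insert 5 (step 7): P = [1, 2, 5, 8] / [3, 6] / [4];  Q = [1, 2, 3, 6] / [4, 7] / [5]
  Insert 7 (step 8): P = [1, 2, 5, 7] / [3, 6, 8] / [4];  Q = [1, 2, 3, 6] / [4, 7, 8] / [5]
Final shape: (4, 3, 1).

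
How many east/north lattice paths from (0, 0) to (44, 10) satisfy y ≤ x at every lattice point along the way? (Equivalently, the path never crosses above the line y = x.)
Number of paths = 18612776910

By the reflection principle (André's argument), the number of monotone paths to (44, 10) with n ≤ m that never go above y = x is C(54, 44) − C(54, 45) = 23930713170 − 5317936260 = 18612776910.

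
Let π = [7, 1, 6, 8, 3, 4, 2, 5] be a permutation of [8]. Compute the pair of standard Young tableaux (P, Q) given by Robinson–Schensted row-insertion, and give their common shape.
P = [1, 2, 4, 5] / [3, 8] / [6] / [7];  Q = [1, 3, 4, 8] / [2, 6] / [5] / [7];  common shape = (4, 2, 1, 1)

Row-insert the values π_1, π_2, … into P one at a time, bumping the leftmost entry strictly greater than the inserted value down to the next row. The recording tableau Q records, in position (i, j), the step at which that cell was added to P.
  Insert 7 (step 1): P = [7];  Q = [1]
  Insert 1 (step 2): P = [1] / [7];  Q = [1] / [2]
  Insert 6 (step 3): P = [1, 6] / [7];  Q = [1, 3] / [2]
  Insert 8 (step 4): P = [1, 6, 8] / [7];  Q = [1, 3, 4] / [2]
  Insert 3 (step 5): P = [1, 3, 8] / [6] / [7];  Q = [1, 3, 4] / [2] / [5]
  Insert 4 (step 6): P = [1, 3, 4] / [6, 8] / [7];  Q = [1, 3, 4] / [2, 6] / [5]
  Insert 2 (step 7): P = [1, 2, 4] / [3, 8] / [6] / [7];  Q = [1, 3, 4] / [2, 6] / [5] / [7]
  Insert 5 (step 8): P = [1, 2, 4, 5] / [3, 8] / [6] / [7];  Q = [1, 3, 4, 8] / [2, 6] / [5] / [7]
Final shape: (4, 2, 1, 1).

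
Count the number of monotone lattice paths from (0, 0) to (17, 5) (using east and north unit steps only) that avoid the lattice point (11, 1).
Number of paths = 23814

Total paths from (0, 0) to (17, 5): C(22, 17) = 26334. Paths through (11, 1): (paths (0, 0) → (11, 1)) × (paths (11, 1) → (17, 5)) = C(12, 11) · C(10, 6) = 12 · 210 = 2520. Avoidance count = 26334 − 2520 = 23814.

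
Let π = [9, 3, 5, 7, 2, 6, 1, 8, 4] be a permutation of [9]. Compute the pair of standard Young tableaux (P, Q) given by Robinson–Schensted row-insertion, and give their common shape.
P = [1, 4, 6, 8] / [2, 5] / [3, 7] / [9];  Q = [1, 3, 4, 8] / [2, 6] / [5, 9] / [7];  common shape = (4, 2, 2, 1)

Row-insert the values π_1, π_2, … into P one at a time, bumping the leftmost entry strictly greater than the inserted value down to the next row. The recording tableau Q records, in position (i, j), the step at which that cell was added to P.
  Insert 9 (step 1): P = [9];  Q = [1]
  Insert 3 (step 2): P = [3] / [9];  Q = [1] / [2]
  Insert 5 (step 3): P = [3, 5] / [9];  Q = [1, 3] / [2]
  Insert 7 (step 4): P = [3, 5, 7] / [9];  Q = [1, 3, 4] / [2]
  Insert 2 (step 5): P = [2, 5, 7] / [3] / [9];  Q = [1, 3, 4] / [2] / [5]
  Insert 6 (step 6): P = [2, 5, 6] / [3, 7] / [9];  Q = [1, 3, 4] / [2, 6] / [5]
  Insert 1 (step 7): P = [1, 5, 6] / [2, 7] / [3] / [9];  Q = [1, 3, 4] / [2, 6] / [5] / [7]
  Insert 8 (step 8): P = [1, 5, 6, 8] / [2, 7] / [3] / [9];  Q = [1, 3, 4, 8] / [2, 6] / [5] / [7]
  Insert 4 (step 9): P = [1, 4, 6, 8] / [2, 5] / [3, 7] / [9];  Q = [1, 3, 4, 8] / [2, 6] / [5, 9] / [7]
Final shape: (4, 2, 2, 1).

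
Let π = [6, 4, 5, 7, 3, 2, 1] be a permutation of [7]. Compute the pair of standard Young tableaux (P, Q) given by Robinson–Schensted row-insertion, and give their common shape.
P = [1, 5, 7] / [2] / [3] / [4] / [6];  Q = [1, 3, 4] / [2] / [5] / [6] / [7];  common shape = (3, 1, 1, 1, 1)

Row-insert the values π_1, π_2, … into P one at a time, bumping the leftmost entry strictly greater than the inserted value down to the next row. The recording tableau Q records, in position (i, j), the step at which that cell was added to P.
  Insert 6 (step 1): P = [6];  Q = [1]
  Insert 4 (step 2): P = [4] / [6];  Q = [1] / [2]
  Insert 5 (step 3): P = [4, 5] / [6];  Q = [1, 3] / [2]
  Insert 7 (step 4): P = [4, 5, 7] / [6];  Q = [1, 3, 4] / [2]
  Insert 3 (step 5): P = [3, 5, 7] / [4] / [6];  Q = [1, 3, 4] / [2] / [5]
  Insert 2 (step 6): P = [2, 5, 7] / [3] / [4] / [6];  Q = [1, 3, 4] / [2] / [5] / [6]
  Insert 1 (step 7): P = [1, 5, 7] / [2] / [3] / [4] / [6];  Q = [1, 3, 4] / [2] / [5] / [6] / [7]
Final shape: (3, 1, 1, 1, 1).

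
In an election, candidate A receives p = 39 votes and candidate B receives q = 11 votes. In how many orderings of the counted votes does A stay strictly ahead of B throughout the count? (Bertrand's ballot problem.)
Strict-lead orderings = 20918093728

Total orderings of the 50 votes with 39 for A: C(50, 39) = 37353738800. By the Bertrand ballot formula (Cycle Lemma / reflection principle), the number of orderings in which A is strictly ahead of B throughout is (p − q)/(p + q) · C(p + q, p) = (39 − 11)/(39 + 11) · 37353738800 = 20918093728.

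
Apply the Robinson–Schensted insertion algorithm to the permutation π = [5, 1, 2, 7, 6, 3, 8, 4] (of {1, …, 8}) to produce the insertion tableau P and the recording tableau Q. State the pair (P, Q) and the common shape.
P = [1, 2, 3, 4] / [5, 6, 8] / [7];  Q = [1, 3, 4, 7] / [2, 5, 8] / [6];  common shape = (4, 3, 1)

Row-insert the values π_1, π_2, … into P one at a time, bumping the leftmost entry strictly greater than the inserted value down to the next row. The recording tableau Q records, in position (i, j), the step at which that cell was added to P.
  Insert 5 (step 1): P = [5];  Q = [1]
  Insert 1 (step 2): P = [1] / [5];  Q = [1] / [2]
  Insert 2 (step 3): P = [1, 2] / [5];  Q = [1, 3] / [2]
  Insert 7 (step 4): P = [1, 2, 7] / [5];  Q = [1, 3, 4] / [2]
  Insert 6 (step 5): P = [1, 2, 6] / [5, 7];  Q = [1, 3, 4] / [2, 5]
  Insert 3 (step 6): P = [1, 2, 3] / [5, 6] / [7];  Q = [1, 3, 4] / [2, 5] / [6]
  Insert 8 (step 7): P = [1, 2, 3, 8] / [5, 6] / [7];  Q = [1, 3, 4, 7] / [2, 5] / [6]
  Insert 4 (step 8): P = [1, 2, 3, 4] / [5, 6, 8] / [7];  Q = [1, 3, 4, 7] / [2, 5, 8] / [6]
Final shape: (4, 3, 1).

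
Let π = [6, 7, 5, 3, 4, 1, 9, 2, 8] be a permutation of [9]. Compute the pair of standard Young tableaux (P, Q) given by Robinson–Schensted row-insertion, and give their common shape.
P = [1, 2, 8] / [3, 4, 9] / [5, 7] / [6];  Q = [1, 2, 7] / [3, 5, 9] / [4, 8] / [6];  common shape = (3, 3, 2, 1)

Row-insert the values π_1, π_2, … into P one at a time, bumping the leftmost entry strictly greater than the inserted value down to the next row. The recording tableau Q records, in position (i, j), the step at which that cell was added to P.
  Insert 6 (step 1): P = [6];  Q = [1]
  Insert 7 (step 2): P = [6, 7];  Q = [1, 2]
  Insert 5 (step 3): P = [5, 7] / [6];  Q = [1, 2] / [3]
  Insert 3 (step 4): P = [3, 7] / [5] / [6];  Q = [1, 2] / [3] / [4]
  Insert 4 (step 5): P = [3, 4] / [5, 7] / [6];  Q = [1, 2] / [3, 5] / [4]
  Insert 1 (step 6): P = [1, 4] / [3, 7] / [5] / [6];  Q = [1, 2] / [3, 5] / [4] / [6]
  Insert 9 (step 7): P = [1, 4, 9] / [3, 7] / [5] / [6];  Q = [1, 2, 7] / [3, 5] / [4] / [6]
  Insert 2 (step 8): P = [1, 2, 9] / [3, 4] / [5, 7] / [6];  Q = [1, 2, 7] / [3, 5] / [4, 8] / [6]
  Insert 8 (step 9): P = [1, 2, 8] / [3, 4, 9] / [5, 7] / [6];  Q = [1, 2, 7] / [3, 5, 9] / [4, 8] / [6]
Final shape: (3, 3, 2, 1).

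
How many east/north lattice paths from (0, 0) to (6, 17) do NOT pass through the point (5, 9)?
Number of paths = 82929

Total paths from (0, 0) to (6, 17): C(23, 6) = 100947. Paths through (5, 9): (paths (0, 0) → (5, 9)) × (paths (5, 9) → (6, 17)) = C(14, 5) · C(9, 1) = 2002 · 9 = 18018. Avoidance count = 100947 − 18018 = 82929.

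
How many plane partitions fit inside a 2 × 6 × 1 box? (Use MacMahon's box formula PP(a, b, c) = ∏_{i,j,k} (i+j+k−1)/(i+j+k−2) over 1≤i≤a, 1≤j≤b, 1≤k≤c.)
PP(2, 6, 1) = 28

Evaluate the triple product over i = 1..2, j = 1..6, k = 1..1. The factors are (2/1) · (3/2) · (4/3) · (5/4) · (6/5) · (7/6) · (3/2) · (4/3) · … (12 factors total). The numerators and denominators telescope so the product is an integer; carrying out the multiplication exactly gives PP(2, 6, 1) = 28.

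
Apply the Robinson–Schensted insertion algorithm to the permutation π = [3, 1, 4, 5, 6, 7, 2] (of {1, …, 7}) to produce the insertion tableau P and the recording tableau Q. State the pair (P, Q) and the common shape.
P = [1, 2, 5, 6, 7] / [3, 4];  Q = [1, 3, 4, 5, 6] / [2, 7];  common shape = (5, 2)

Row-insert the values π_1, π_2, … into P one at a time, bumping the leftmost entry strictly greater than the inserted value down to the next row. The recording tableau Q records, in position (i, j), the step at which that cell was added to P.
  Insert 3 (step 1): P = [3];  Q = [1]
  Insert 1 (step 2): P = [1] / [3];  Q = [1] / [2]
  Insert 4 (step 3): P = [1, 4] / [3];  Q = [1, 3] / [2]
  Insert 5 (step 4): P = [1, 4, 5] / [3];  Q = [1, 3, 4] / [2]
  Insert 6 (step 5): P = [1, 4, 5, 6] / [3];  Q = [1, 3, 4, 5] / [2]
  Insert 7 (step 6): P = [1, 4, 5, 6, 7] / [3];  Q = [1, 3, 4, 5, 6] / [2]
  Insert 2 (step 7): P = [1, 2, 5, 6, 7] / [3, 4];  Q = [1, 3, 4, 5, 6] / [2, 7]
Final shape: (5, 2).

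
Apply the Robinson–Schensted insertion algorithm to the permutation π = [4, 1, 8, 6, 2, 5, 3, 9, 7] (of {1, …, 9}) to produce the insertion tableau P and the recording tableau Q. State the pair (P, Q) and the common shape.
P = [1, 2, 3, 7] / [4, 5, 9] / [6] / [8];  Q = [1, 3, 6, 8] / [2, 4, 9] / [5] / [7];  common shape = (4, 3, 1, 1)

Row-insert the values π_1, π_2, … into P one at a time, bumping the leftmost entry strictly greater than the inserted value down to the next row. The recording tableau Q records, in position (i, j), the step at which that cell was added to P.
  Insert 4 (step 1): P = [4];  Q = [1]
  Insert 1 (step 2): P = [1] / [4];  Q = [1] / [2]
  Insert 8 (step 3): P = [1, 8] / [4];  Q = [1, 3] / [2]
  Insert 6 (step 4): P = [1, 6] / [4, 8];  Q = [1, 3] / [2, 4]
  Insert 2 (step 5): P = [1, 2] / [4, 6] / [8];  Q = [1, 3] / [2, 4] / [5]
  Insert 5 (step 6): P = [1, 2, 5] / [4, 6] / [8];  Q = [1, 3, 6] / [2, 4] / [5]
  Insert 3 (step 7): P = [1, 2, 3] / [4, 5] / [6] / [8];  Q = [1, 3, 6] / [2, 4] / [5] / [7]
  Insert 9 (step 8): P = [1, 2, 3, 9] / [4, 5] / [6] / [8];  Q = [1, 3, 6, 8] / [2, 4] / [5] / [7]
  Insert 7 (step 9): P = [1, 2, 3, 7] / [4, 5, 9] / [6] / [8];  Q = [1, 3, 6, 8] / [2, 4, 9] / [5] / [7]
Final shape: (4, 3, 1, 1).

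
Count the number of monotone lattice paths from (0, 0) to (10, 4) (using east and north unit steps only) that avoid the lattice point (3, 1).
Number of paths = 521

Total paths from (0, 0) to (10, 4): C(14, 10) = 1001. Paths through (3, 1): (paths (0, 0) → (3, 1)) × (paths (3, 1) → (10, 4)) = C(4, 3) · C(10, 7) = 4 · 120 = 480. Avoidance count = 1001 − 480 = 521.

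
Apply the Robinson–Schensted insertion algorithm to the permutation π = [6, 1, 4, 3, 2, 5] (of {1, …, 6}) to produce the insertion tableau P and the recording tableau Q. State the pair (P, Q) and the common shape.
P = [1, 2, 5] / [3] / [4] / [6];  Q = [1, 3, 6] / [2] / [4] / [5];  common shape = (3, 1, 1, 1)

Row-insert the values π_1, π_2, … into P one at a time, bumping the leftmost entry strictly greater than the inserted value down to the next row. The recording tableau Q records, in position (i, j), the step at which that cell was added to P.
  Insert 6 (step 1): P = [6];  Q = [1]
  Insert 1 (step 2): P = [1] / [6];  Q = [1] / [2]
  Insert 4 (step 3): P = [1, 4] / [6];  Q = [1, 3] / [2]
  Insert 3 (step 4): P = [1, 3] / [4] / [6];  Q = [1, 3] / [2] / [4]
  Insert 2 (step 5): P = [1, 2] / [3] / [4] / [6];  Q = [1, 3] / [2] / [4] / [5]
  Insert 5 (step 6): P = [1, 2, 5] / [3] / [4] / [6];  Q = [1, 3, 6] / [2] / [4] / [5]
Final shape: (3, 1, 1, 1).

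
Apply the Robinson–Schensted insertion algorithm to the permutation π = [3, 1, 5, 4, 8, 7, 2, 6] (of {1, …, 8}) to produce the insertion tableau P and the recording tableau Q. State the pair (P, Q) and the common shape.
P = [1, 2, 6] / [3, 4, 7] / [5, 8];  Q = [1, 3, 5] / [2, 4, 6] / [7, 8];  common shape = (3, 3, 2)

Row-insert the values π_1, π_2, … into P one at a time, bumping the leftmost entry strictly greater than the inserted value down to the next row. The recording tableau Q records, in position (i, j), the step at which that cell was added to P.
  Insert 3 (step 1): P = [3];  Q = [1]
  Insert 1 (step 2): P = [1] / [3];  Q = [1] / [2]
  Insert 5 (step 3): P = [1, 5] / [3];  Q = [1, 3] / [2]
  Insert 4 (step 4): P = [1, 4] / [3, 5];  Q = [1, 3] / [2, 4]
  Insert 8 (step 5): P = [1, 4, 8] / [3, 5];  Q = [1, 3, 5] / [2, 4]
  Insert 7 (step 6): P = [1, 4, 7] / [3, 5, 8];  Q = [1, 3, 5] / [2, 4, 6]
  Insert 2 (step 7): P = [1, 2, 7] / [3, 4, 8] / [5];  Q = [1, 3, 5] / [2, 4, 6] / [7]
  Insert 6 (step 8): P = [1, 2, 6] / [3, 4, 7] / [5, 8];  Q = [1, 3, 5] / [2, 4, 6] / [7, 8]
Final shape: (3, 3, 2).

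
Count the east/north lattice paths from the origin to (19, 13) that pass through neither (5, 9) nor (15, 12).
Number of paths = 257191040

Inclusion–exclusion. Total paths: C(32, 19) = 347373600. Through P₁: C(14, 5)·C(18, 14) = 6126120. Through P₂: C(27, 15)·C(5, 4) = 86919300. Since P₁ is strictly southwest of P₂, a monotone path through both must visit P₁ then P₂; paths through both = C(14, 5)·C(13, 10)·C(5, 4) = 2862860. Avoid both = 347373600 − 6126120 − 86919300 + 2862860 = 257191040.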